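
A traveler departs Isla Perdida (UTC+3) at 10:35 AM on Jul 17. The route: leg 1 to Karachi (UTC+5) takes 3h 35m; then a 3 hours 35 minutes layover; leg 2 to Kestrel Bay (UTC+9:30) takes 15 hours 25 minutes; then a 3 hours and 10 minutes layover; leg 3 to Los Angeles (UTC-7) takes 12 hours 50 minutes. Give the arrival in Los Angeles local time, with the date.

3:10 PM on July 18

Convert departure to UTC: 10:35 AM − 3:00 = 7:35 AM UTC on Jul 17.
Add 3 hours 35 minutes leg 1 → 11:10 AM UTC.
Add 3 hours and 35 minutes layover in Karachi → 2:45 PM UTC.
Add 15 hours 25 minutes leg 2 → 6:10 AM UTC (Jul 18).
Add 3 hours 10 minutes layover in Kestrel Bay → 9:20 AM UTC.
Add 12 hours and 50 minutes leg 3 → 10:10 PM UTC.
Los Angeles is UTC−7:00, so local arrival = 10:10 PM − 7:00 = 3:10 PM on Jul 18.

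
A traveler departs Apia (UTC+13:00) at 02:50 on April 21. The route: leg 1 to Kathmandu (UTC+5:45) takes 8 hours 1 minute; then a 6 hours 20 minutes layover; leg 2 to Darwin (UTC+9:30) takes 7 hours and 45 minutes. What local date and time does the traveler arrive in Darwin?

21:26 on Apr 21

Convert departure to UTC: 02:50 − 13:00 = 13:50 UTC on Apr 20.
Add 8 hours and 1 minute leg 1 → 21:51 UTC.
Add 6 hours 20 minutes layover in Kathmandu → 04:11 UTC (Apr 21).
Add 7 hours and 45 minutes leg 2 → 11:56 UTC.
Darwin is UTC+9:30, so local arrival = 11:56 + 9:30 = 21:26 on Apr 21.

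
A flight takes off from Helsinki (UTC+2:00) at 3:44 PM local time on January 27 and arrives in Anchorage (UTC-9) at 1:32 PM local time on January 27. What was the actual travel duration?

8 hours 48 minutes

Departure in UTC: 3:44 PM − 2:00 = 1:44 PM on Jan 27.
Arrival in UTC: 1:32 PM + 9:00 = 10:32 PM on Jan 27.
Elapsed = 10:32 PM − 1:44 PM = 8 hours 48 minutes.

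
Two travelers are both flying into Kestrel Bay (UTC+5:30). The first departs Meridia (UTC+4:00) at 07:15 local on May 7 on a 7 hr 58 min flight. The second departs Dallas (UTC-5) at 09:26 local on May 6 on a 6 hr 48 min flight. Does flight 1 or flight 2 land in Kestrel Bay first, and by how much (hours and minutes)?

the second, by 13 hours 59 minutes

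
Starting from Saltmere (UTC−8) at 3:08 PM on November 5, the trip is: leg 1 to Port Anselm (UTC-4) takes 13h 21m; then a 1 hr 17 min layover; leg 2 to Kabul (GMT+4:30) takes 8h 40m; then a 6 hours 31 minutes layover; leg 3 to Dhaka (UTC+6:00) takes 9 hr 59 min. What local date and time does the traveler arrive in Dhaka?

8:56 PM on November 7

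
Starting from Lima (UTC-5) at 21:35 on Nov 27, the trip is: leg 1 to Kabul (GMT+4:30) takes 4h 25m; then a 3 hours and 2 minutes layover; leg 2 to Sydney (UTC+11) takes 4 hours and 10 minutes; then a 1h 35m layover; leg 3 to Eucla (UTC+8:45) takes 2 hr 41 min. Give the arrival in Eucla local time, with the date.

Convert departure to UTC: 21:35 + 5:00 = 02:35 UTC on Nov 28.
Add 4 hours and 25 minutes leg 1 → 07:00 UTC.
Add 3 hours 2 minutes layover in Kabul → 10:02 UTC.
Add 4 hours and 10 minutes leg 2 → 14:12 UTC.
Add 1 hour 35 minutes layover in Sydney → 15:47 UTC.
Add 2 hours and 41 minutes leg 3 → 18:28 UTC.
Eucla is UTC+8:45, so local arrival = 18:28 + 8:45 = 03:13 on Nov 29.

03:13 on November 29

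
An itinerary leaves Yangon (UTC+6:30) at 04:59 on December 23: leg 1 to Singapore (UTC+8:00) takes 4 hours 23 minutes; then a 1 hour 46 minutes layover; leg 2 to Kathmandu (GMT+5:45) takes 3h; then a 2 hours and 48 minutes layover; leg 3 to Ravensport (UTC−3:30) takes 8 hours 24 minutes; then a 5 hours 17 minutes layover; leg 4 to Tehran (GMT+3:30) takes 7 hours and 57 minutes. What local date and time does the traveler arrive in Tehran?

Convert departure to UTC: 04:59 − 6:30 = 22:29 UTC on Dec 22.
Add 4 hours 23 minutes leg 1 → 02:52 UTC (Dec 23).
Add 1 hour 46 minutes layover in Singapore → 04:38 UTC.
Add 3 hours leg 2 → 07:38 UTC.
Add 2 hours and 48 minutes layover in Kathmandu → 10:26 UTC.
Add 8 hours 24 minutes leg 3 → 18:50 UTC.
Add 5 hours 17 minutes layover in Ravensport → 00:07 UTC (Dec 24).
Add 7 hours 57 minutes leg 4 → 08:04 UTC.
Tehran is UTC+3:30, so local arrival = 08:04 + 3:30 = 11:34 on Dec 24.

11:34 on Dec 24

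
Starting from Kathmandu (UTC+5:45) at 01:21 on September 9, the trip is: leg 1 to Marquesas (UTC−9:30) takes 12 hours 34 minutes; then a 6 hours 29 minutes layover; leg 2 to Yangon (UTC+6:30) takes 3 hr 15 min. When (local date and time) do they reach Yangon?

Convert departure to UTC: 01:21 − 5:45 = 19:36 UTC on Sep 8.
Add 12 hours 34 minutes leg 1 → 08:10 UTC (Sep 9).
Add 6 hours and 29 minutes layover in Marquesas → 14:39 UTC.
Add 3 hours and 15 minutes leg 2 → 17:54 UTC.
Yangon is UTC+6:30, so local arrival = 17:54 + 6:30 = 00:24 on Sep 10.

00:24 on September 10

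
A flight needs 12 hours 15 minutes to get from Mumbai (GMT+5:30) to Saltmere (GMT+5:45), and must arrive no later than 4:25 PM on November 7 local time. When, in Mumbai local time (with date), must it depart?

Target arrival in UTC: 4:25 PM − 5:45 = 10:40 AM on Nov 7.
Subtract 12 hours and 15 minutes → departure 10:25 PM UTC on Nov 6.
Mumbai is UTC+5:30: 10:25 PM + 5:30 = 3:55 AM on Nov 7.

3:55 AM on Nov 7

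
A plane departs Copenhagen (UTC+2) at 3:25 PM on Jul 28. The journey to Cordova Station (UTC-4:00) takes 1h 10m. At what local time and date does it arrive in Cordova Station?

Cordova Station is 6:00 behind Copenhagen.
After 1 hour 10 minutes it is 4:35 PM in Copenhagen.
Shift by the zone difference: 4:35 PM − 6:00 = 10:35 AM on Jul 28 in Cordova Station.

10:35 AM on July 28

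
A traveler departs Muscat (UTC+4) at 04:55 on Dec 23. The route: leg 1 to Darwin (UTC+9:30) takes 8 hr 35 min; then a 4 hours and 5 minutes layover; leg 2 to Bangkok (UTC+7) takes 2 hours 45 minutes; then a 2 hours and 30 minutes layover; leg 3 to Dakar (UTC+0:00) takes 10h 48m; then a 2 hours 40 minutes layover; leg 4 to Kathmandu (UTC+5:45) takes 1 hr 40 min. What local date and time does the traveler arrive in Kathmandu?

15:43 on Dec 24

Convert departure to UTC: 04:55 − 4:00 = 00:55 UTC on Dec 23.
Add 8 hours 35 minutes leg 1 → 09:30 UTC.
Add 4 hours 5 minutes layover in Darwin → 13:35 UTC.
Add 2 hours 45 minutes leg 2 → 16:20 UTC.
Add 2 hours and 30 minutes layover in Bangkok → 18:50 UTC.
Add 10 hours 48 minutes leg 3 → 05:38 UTC (Dec 24).
Add 2 hours 40 minutes layover in Dakar → 08:18 UTC.
Add 1 hour 40 minutes leg 4 → 09:58 UTC.
Kathmandu is UTC+5:45, so local arrival = 09:58 + 5:45 = 15:43 on Dec 24.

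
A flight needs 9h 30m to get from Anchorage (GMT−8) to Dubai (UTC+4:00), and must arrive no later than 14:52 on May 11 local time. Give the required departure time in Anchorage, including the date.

Target arrival in UTC: 14:52 − 4:00 = 10:52 on May 11.
Subtract 9 hours and 30 minutes → departure 01:22 UTC on May 11.
Anchorage is UTC−8:00: 01:22 − 8:00 = 17:22 on May 10.

17:22 on May 10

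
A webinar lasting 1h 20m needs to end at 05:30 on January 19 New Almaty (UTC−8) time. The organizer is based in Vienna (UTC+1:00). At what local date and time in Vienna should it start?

13:10 on January 19

Target end time in UTC: 05:30 + 8:00 = 13:30 on Jan 19.
Subtract 1 hour and 20 minutes → start 12:10 UTC on Jan 19.
Vienna is UTC+1:00: 12:10 + 1:00 = 13:10 on Jan 19.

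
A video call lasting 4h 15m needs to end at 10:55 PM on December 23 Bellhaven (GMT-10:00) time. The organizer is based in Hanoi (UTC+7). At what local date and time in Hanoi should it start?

Target end time in UTC: 10:55 PM + 10:00 = 8:55 AM on Dec 24.
Subtract 4 hours 15 minutes → start 4:40 AM UTC on Dec 24.
Hanoi is UTC+7:00: 4:40 AM + 7:00 = 11:40 AM on Dec 24.

11:40 AM on December 24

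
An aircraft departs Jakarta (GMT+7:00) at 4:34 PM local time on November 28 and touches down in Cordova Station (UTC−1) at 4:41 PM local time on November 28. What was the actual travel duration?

8 hours 7 minutes

Cordova Station is 8:00 behind Jakarta.
Clock-face elapsed time (ignoring zones) is 7 minutes.
Actual elapsed = 7 minutes + 8:00 = 8 hours 7 minutes.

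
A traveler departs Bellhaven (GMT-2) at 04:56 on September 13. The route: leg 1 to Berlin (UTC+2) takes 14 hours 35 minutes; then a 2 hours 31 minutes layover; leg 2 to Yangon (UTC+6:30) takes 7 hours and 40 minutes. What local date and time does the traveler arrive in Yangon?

14:12 on September 14

Convert departure to UTC: 04:56 + 2:00 = 06:56 UTC on Sep 13.
Add 14 hours 35 minutes leg 1 → 21:31 UTC.
Add 2 hours 31 minutes layover in Berlin → 00:02 UTC (Sep 14).
Add 7 hours 40 minutes leg 2 → 07:42 UTC.
Yangon is UTC+6:30, so local arrival = 07:42 + 6:30 = 14:12 on Sep 14.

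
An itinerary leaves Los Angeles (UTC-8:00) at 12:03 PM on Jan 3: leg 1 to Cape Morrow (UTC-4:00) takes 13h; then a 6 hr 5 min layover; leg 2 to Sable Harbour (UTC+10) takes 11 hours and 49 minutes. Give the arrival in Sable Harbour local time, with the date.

12:57 PM on January 5

Convert departure to UTC: 12:03 PM + 8:00 = 8:03 PM UTC on Jan 3.
Add 13 hours leg 1 → 9:03 AM UTC (Jan 4).
Add 6 hours and 5 minutes layover in Cape Morrow → 3:08 PM UTC.
Add 11 hours 49 minutes leg 2 → 2:57 AM UTC (Jan 5).
Sable Harbour is UTC+10:00, so local arrival = 2:57 AM + 10:00 = 12:57 PM on Jan 5.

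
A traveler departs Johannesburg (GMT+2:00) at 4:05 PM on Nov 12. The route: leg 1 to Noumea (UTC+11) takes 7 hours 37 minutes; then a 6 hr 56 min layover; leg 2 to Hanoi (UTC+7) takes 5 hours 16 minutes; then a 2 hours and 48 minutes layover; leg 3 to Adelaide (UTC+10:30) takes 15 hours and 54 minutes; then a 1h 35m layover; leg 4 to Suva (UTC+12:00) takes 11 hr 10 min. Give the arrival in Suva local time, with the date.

5:21 AM on Nov 15

Convert departure to UTC: 4:05 PM − 2:00 = 2:05 PM UTC on Nov 12.
Add 7 hours 37 minutes leg 1 → 9:42 PM UTC.
Add 6 hours and 56 minutes layover in Noumea → 4:38 AM UTC (Nov 13).
Add 5 hours 16 minutes leg 2 → 9:54 AM UTC.
Add 2 hours 48 minutes layover in Hanoi → 12:42 PM UTC.
Add 15 hours 54 minutes leg 3 → 4:36 AM UTC (Nov 14).
Add 1 hour 35 minutes layover in Adelaide → 6:11 AM UTC.
Add 11 hours and 10 minutes leg 4 → 5:21 PM UTC.
Suva is UTC+12:00, so local arrival = 5:21 PM + 12:00 = 5:21 AM on Nov 15.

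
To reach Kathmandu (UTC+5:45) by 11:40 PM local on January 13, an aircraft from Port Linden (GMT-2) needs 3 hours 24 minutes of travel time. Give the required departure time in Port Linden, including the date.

Target arrival in UTC: 11:40 PM − 5:45 = 5:55 PM on Jan 13.
Subtract 3 hours and 24 minutes → departure 2:31 PM UTC on Jan 13.
Port Linden is UTC−2:00: 2:31 PM − 2:00 = 12:31 PM on Jan 13.

12:31 PM on January 13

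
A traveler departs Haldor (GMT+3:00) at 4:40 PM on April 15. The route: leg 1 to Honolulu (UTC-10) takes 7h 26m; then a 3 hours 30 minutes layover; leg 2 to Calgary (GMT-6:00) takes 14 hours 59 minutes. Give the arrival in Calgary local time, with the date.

Convert departure to UTC: 4:40 PM − 3:00 = 1:40 PM UTC on Apr 15.
Add 7 hours 26 minutes leg 1 → 9:06 PM UTC.
Add 3 hours and 30 minutes layover in Honolulu → 12:36 AM UTC (Apr 16).
Add 14 hours and 59 minutes leg 2 → 3:35 PM UTC.
Calgary is UTC−6:00, so local arrival = 3:35 PM − 6:00 = 9:35 AM on Apr 16.

9:35 AM on April 16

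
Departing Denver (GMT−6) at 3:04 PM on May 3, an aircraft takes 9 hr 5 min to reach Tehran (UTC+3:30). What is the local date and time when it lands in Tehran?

Convert departure to UTC: 3:04 PM + 6:00 = 9:04 PM UTC on May 3.
Add 9 hours and 5 minutes travel time → 6:09 AM UTC (May 4).
Tehran is UTC+3:30, so local arrival = 6:09 AM + 3:30 = 9:39 AM on May 4.

9:39 AM on May 4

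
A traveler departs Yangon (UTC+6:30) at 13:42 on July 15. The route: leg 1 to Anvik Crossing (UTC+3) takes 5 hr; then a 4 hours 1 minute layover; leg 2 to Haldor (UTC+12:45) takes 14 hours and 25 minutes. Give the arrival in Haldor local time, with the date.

Convert departure to UTC: 13:42 − 6:30 = 07:12 UTC on Jul 15.
Add 5 hours leg 1 → 12:12 UTC.
Add 4 hours 1 minute layover in Anvik Crossing → 16:13 UTC.
Add 14 hours 25 minutes leg 2 → 06:38 UTC (Jul 16).
Haldor is UTC+12:45, so local arrival = 06:38 + 12:45 = 19:23 on Jul 16.

19:23 on Jul 16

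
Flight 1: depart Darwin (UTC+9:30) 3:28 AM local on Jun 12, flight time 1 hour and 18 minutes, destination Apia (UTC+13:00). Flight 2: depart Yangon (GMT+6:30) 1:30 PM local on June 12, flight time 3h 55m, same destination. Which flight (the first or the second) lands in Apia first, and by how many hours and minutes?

Flight 1 in UTC: 3:28 AM − 9:30 = 5:58 PM on Jun 11.
+1 hour and 18 minutes → arrive 7:16 PM UTC on Jun 11.
Flight 2 in UTC: 1:30 PM − 6:30 = 7:00 AM on Jun 12.
+3 hours and 55 minutes → arrive 10:55 AM UTC on Jun 12.
Flight 1 lands earlier by 15 hours 39 minutes.

the first, by 15 hours 39 minutes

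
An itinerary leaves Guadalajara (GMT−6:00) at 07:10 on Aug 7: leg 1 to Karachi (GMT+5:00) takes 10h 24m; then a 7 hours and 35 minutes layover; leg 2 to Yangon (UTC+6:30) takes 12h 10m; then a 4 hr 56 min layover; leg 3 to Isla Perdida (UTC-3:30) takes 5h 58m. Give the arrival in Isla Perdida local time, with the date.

Convert departure to UTC: 07:10 + 6:00 = 13:10 UTC on Aug 7.
Add 10 hours and 24 minutes leg 1 → 23:34 UTC.
Add 7 hours and 35 minutes layover in Karachi → 07:09 UTC (Aug 8).
Add 12 hours 10 minutes leg 2 → 19:19 UTC.
Add 4 hours 56 minutes layover in Yangon → 00:15 UTC (Aug 9).
Add 5 hours 58 minutes leg 3 → 06:13 UTC.
Isla Perdida is UTC−3:30, so local arrival = 06:13 − 3:30 = 02:43 on Aug 9.

02:43 on August 9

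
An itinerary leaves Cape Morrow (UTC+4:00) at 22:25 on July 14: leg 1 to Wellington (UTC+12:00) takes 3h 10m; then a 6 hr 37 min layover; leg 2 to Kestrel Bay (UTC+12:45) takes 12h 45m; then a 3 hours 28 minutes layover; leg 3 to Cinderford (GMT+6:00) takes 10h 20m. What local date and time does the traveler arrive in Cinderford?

Convert departure to UTC: 22:25 − 4:00 = 18:25 UTC on Jul 14.
Add 3 hours and 10 minutes leg 1 → 21:35 UTC.
Add 6 hours 37 minutes layover in Wellington → 04:12 UTC (Jul 15).
Add 12 hours and 45 minutes leg 2 → 16:57 UTC.
Add 3 hours 28 minutes layover in Kestrel Bay → 20:25 UTC.
Add 10 hours and 20 minutes leg 3 → 06:45 UTC (Jul 16).
Cinderford is UTC+6:00, so local arrival = 06:45 + 6:00 = 12:45 on Jul 16.

12:45 on July 16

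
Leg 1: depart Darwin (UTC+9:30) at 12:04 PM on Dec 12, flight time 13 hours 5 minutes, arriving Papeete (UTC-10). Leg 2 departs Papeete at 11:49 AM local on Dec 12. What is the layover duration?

6 hours 10 minutes

Convert departure to UTC: 12:04 PM − 9:30 = 2:34 AM UTC on Dec 12.
Add 13 hours 5 minutes flight time → 3:39 PM UTC.
Papeete is UTC−10:00, so local arrival = 3:39 PM − 10:00 = 5:39 AM on Dec 12.
Layover = 11:49 AM − 5:39 AM = 6 hours 10 minutes.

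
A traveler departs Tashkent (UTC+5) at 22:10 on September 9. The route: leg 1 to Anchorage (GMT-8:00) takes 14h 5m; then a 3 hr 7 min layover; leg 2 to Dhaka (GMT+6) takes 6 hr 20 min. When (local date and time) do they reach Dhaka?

Convert departure to UTC: 22:10 − 5:00 = 17:10 UTC on Sep 9.
Add 14 hours and 5 minutes leg 1 → 07:15 UTC (Sep 10).
Add 3 hours and 7 minutes layover in Anchorage → 10:22 UTC.
Add 6 hours and 20 minutes leg 2 → 16:42 UTC.
Dhaka is UTC+6:00, so local arrival = 16:42 + 6:00 = 22:42 on Sep 10.

22:42 on Sep 10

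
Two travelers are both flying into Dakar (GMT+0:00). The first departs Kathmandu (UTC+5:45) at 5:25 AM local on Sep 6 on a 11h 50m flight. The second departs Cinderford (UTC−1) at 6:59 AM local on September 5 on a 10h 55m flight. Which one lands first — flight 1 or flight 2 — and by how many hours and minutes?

Flight 1 in UTC: 5:25 AM − 5:45 = 11:40 PM on Sep 5.
+11 hours and 50 minutes → arrive 11:30 AM UTC on Sep 6.
Flight 2 in UTC: 6:59 AM + 1:00 = 7:59 AM on Sep 5.
+10 hours 55 minutes → arrive 6:54 PM UTC on Sep 5.
Flight 2 lands earlier by 16 hours 36 minutes.

the second, by 16 hours 36 minutes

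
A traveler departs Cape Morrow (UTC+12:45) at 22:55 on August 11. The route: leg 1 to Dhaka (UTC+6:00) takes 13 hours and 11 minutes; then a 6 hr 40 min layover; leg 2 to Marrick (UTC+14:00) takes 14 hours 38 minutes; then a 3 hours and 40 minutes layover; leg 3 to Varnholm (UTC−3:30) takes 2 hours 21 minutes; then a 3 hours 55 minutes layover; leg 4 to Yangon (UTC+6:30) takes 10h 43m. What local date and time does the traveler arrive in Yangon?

Convert departure to UTC: 22:55 − 12:45 = 10:10 UTC on Aug 11.
Add 13 hours 11 minutes leg 1 → 23:21 UTC.
Add 6 hours and 40 minutes layover in Dhaka → 06:01 UTC (Aug 12).
Add 14 hours 38 minutes leg 2 → 20:39 UTC.
Add 3 hours and 40 minutes layover in Marrick → 00:19 UTC (Aug 13).
Add 2 hours and 21 minutes leg 3 → 02:40 UTC.
Add 3 hours 55 minutes layover in Varnholm → 06:35 UTC.
Add 10 hours and 43 minutes leg 4 → 17:18 UTC.
Yangon is UTC+6:30, so local arrival = 17:18 + 6:30 = 23:48 on Aug 13.

23:48 on August 13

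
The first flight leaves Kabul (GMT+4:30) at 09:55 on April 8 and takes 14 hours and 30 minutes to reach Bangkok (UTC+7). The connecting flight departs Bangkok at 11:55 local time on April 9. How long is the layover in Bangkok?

Convert departure to UTC: 09:55 − 4:30 = 05:25 UTC on Apr 8.
Add 14 hours 30 minutes flight time → 19:55 UTC.
Bangkok is UTC+7:00, so local arrival = 19:55 + 7:00 = 02:55 on Apr 9.
Layover = 11:55 − 02:55 = 9 hours.

9 hours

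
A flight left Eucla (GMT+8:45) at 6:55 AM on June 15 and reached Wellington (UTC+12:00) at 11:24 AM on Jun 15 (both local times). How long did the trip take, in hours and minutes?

Wellington is 3:15 ahead of Eucla.
Clock-face elapsed time (ignoring zones) is 4 hours 29 minutes.
Actual elapsed = 4 hours 29 minutes − 3:15 = 1 hour 14 minutes.

1 hour 14 minutes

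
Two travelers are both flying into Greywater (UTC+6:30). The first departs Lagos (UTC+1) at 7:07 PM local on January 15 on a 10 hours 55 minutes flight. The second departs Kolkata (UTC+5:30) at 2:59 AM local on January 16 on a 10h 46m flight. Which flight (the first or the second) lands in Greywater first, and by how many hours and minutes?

the first, by 3 hours 13 minutes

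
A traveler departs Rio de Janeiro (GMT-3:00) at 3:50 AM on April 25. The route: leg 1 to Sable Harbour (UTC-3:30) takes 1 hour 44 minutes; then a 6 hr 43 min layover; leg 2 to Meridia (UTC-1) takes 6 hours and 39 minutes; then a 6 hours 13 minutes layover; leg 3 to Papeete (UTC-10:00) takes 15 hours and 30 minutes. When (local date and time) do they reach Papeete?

Convert departure to UTC: 3:50 AM + 3:00 = 6:50 AM UTC on Apr 25.
Add 1 hour and 44 minutes leg 1 → 8:34 AM UTC.
Add 6 hours 43 minutes layover in Sable Harbour → 3:17 PM UTC.
Add 6 hours 39 minutes leg 2 → 9:56 PM UTC.
Add 6 hours and 13 minutes layover in Meridia → 4:09 AM UTC (Apr 26).
Add 15 hours and 30 minutes leg 3 → 7:39 PM UTC.
Papeete is UTC−10:00, so local arrival = 7:39 PM − 10:00 = 9:39 AM on Apr 26.

9:39 AM on April 26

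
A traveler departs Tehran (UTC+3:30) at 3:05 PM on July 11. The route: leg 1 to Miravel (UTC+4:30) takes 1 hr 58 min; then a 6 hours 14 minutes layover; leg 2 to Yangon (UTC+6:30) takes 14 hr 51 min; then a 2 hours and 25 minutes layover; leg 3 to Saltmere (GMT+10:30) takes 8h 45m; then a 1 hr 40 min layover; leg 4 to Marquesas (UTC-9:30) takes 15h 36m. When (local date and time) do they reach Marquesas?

Convert departure to UTC: 3:05 PM − 3:30 = 11:35 AM UTC on Jul 11.
Add 1 hour and 58 minutes leg 1 → 1:33 PM UTC.
Add 6 hours and 14 minutes layover in Miravel → 7:47 PM UTC.
Add 14 hours and 51 minutes leg 2 → 10:38 AM UTC (Jul 12).
Add 2 hours and 25 minutes layover in Yangon → 1:03 PM UTC.
Add 8 hours and 45 minutes leg 3 → 9:48 PM UTC.
Add 1 hour 40 minutes layover in Saltmere → 11:28 PM UTC.
Add 15 hours 36 minutes leg 4 → 3:04 PM UTC (Jul 13).
Marquesas is UTC−9:30, so local arrival = 3:04 PM − 9:30 = 5:34 AM on Jul 13.

5:34 AM on July 13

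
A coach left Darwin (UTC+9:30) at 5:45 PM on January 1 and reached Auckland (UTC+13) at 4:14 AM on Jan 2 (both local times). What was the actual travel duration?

6 hours 59 minutes

Departure in UTC: 5:45 PM − 9:30 = 8:15 AM on Jan 1.
Arrival in UTC: 4:14 AM − 13:00 = 3:14 PM on Jan 1.
Elapsed = 3:14 PM − 8:15 AM = 6 hours 59 minutes.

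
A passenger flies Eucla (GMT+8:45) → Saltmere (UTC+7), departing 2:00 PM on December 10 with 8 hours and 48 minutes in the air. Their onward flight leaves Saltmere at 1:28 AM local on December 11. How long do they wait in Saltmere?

Convert departure to UTC: 2:00 PM − 8:45 = 5:15 AM UTC on Dec 10.
Add 8 hours and 48 minutes flight time → 2:03 PM UTC.
Saltmere is UTC+7:00, so local arrival = 2:03 PM + 7:00 = 9:03 PM on Dec 10.
Layover = 1:28 AM − 9:03 PM (+1 day) = 4 hours 25 minutes.

4 hours 25 minutes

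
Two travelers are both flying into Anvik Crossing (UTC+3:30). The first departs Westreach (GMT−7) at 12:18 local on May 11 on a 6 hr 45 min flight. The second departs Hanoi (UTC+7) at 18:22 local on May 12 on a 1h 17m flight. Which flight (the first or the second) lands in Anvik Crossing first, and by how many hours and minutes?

the first, by 10 hours 36 minutes

Flight 1 in UTC: 12:18 + 7:00 = 19:18 on May 11.
+6 hours and 45 minutes → arrive 02:03 UTC on May 12.
Flight 2 in UTC: 18:22 − 7:00 = 11:22 on May 12.
+1 hour 17 minutes → arrive 12:39 UTC on May 12.
Flight 1 lands earlier by 10 hours 36 minutes.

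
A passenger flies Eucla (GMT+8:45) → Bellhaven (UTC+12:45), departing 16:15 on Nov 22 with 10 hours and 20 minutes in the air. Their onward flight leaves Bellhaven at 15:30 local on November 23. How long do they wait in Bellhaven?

8 hours 55 minutes

Convert departure to UTC: 16:15 − 8:45 = 07:30 UTC on Nov 22.
Add 10 hours and 20 minutes flight time → 17:50 UTC.
Bellhaven is UTC+12:45, so local arrival = 17:50 + 12:45 = 06:35 on Nov 23.
Layover = 15:30 − 06:35 = 8 hours 55 minutes.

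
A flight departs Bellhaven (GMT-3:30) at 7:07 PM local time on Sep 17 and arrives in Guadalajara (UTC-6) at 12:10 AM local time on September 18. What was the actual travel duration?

7 hours 33 minutes

Departure in UTC: 7:07 PM + 3:30 = 10:37 PM on Sep 17.
Arrival in UTC: 12:10 AM + 6:00 = 6:10 AM on Sep 18.
Elapsed = 6:10 AM − 10:37 PM (+1 day) = 7 hours 33 minutes.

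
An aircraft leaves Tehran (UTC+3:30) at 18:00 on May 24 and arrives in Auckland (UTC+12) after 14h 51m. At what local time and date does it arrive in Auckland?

Convert departure to UTC: 18:00 − 3:30 = 14:30 UTC on May 24.
Add 14 hours and 51 minutes travel time → 05:21 UTC (May 25).
Auckland is UTC+12:00, so local arrival = 05:21 + 12:00 = 17:21 on May 25.

17:21 on May 25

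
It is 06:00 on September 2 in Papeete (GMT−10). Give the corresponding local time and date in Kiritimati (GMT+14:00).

Kiritimati is 24:00 ahead of Papeete.
Shift by the zone difference: 06:00 + 24:00 = 06:00 on Sep 3 in Kiritimati.

06:00 on Sep 3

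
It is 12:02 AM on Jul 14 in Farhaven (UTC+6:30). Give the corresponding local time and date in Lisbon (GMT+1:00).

6:32 PM on July 13

Lisbon is 5:30 behind Farhaven.
Shift by the zone difference: 12:02 AM − 5:30 = 6:32 PM on Jul 13 in Lisbon.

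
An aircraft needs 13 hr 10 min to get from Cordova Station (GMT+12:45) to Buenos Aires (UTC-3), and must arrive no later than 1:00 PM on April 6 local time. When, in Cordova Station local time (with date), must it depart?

3:35 PM on Apr 6

Target arrival in UTC: 1:00 PM + 3:00 = 4:00 PM on Apr 6.
Subtract 13 hours and 10 minutes → departure 2:50 AM UTC on Apr 6.
Cordova Station is UTC+12:45: 2:50 AM + 12:45 = 3:35 PM on Apr 6.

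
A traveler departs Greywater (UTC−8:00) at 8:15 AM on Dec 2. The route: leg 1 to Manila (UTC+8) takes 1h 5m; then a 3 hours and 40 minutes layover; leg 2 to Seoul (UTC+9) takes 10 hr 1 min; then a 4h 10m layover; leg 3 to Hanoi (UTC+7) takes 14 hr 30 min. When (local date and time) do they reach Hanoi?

8:41 AM on Dec 4

Convert departure to UTC: 8:15 AM + 8:00 = 4:15 PM UTC on Dec 2.
Add 1 hour and 5 minutes leg 1 → 5:20 PM UTC.
Add 3 hours and 40 minutes layover in Manila → 9:00 PM UTC.
Add 10 hours and 1 minute leg 2 → 7:01 AM UTC (Dec 3).
Add 4 hours 10 minutes layover in Seoul → 11:11 AM UTC.
Add 14 hours and 30 minutes leg 3 → 1:41 AM UTC (Dec 4).
Hanoi is UTC+7:00, so local arrival = 1:41 AM + 7:00 = 8:41 AM on Dec 4.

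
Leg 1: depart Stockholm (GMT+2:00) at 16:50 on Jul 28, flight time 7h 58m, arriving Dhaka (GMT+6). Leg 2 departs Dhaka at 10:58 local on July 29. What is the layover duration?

Convert departure to UTC: 16:50 − 2:00 = 14:50 UTC on Jul 28.
Add 7 hours and 58 minutes flight time → 22:48 UTC.
Dhaka is UTC+6:00, so local arrival = 22:48 + 6:00 = 04:48 on Jul 29.
Layover = 10:58 − 04:48 = 6 hours 10 minutes.

6 hours 10 minutes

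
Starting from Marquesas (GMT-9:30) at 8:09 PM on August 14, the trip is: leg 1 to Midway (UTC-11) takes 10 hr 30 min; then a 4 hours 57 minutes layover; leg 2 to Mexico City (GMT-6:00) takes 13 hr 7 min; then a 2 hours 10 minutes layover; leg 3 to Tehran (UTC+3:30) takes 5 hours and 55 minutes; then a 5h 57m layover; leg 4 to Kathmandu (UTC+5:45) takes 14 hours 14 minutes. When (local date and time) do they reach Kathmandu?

Convert departure to UTC: 8:09 PM + 9:30 = 5:39 AM UTC on Aug 15.
Add 10 hours 30 minutes leg 1 → 4:09 PM UTC.
Add 4 hours and 57 minutes layover in Midway → 9:06 PM UTC.
Add 13 hours and 7 minutes leg 2 → 10:13 AM UTC (Aug 16).
Add 2 hours 10 minutes layover in Mexico City → 12:23 PM UTC.
Add 5 hours and 55 minutes leg 3 → 6:18 PM UTC.
Add 5 hours 57 minutes layover in Tehran → 12:15 AM UTC (Aug 17).
Add 14 hours 14 minutes leg 4 → 2:29 PM UTC.
Kathmandu is UTC+5:45, so local arrival = 2:29 PM + 5:45 = 8:14 PM on Aug 17.

8:14 PM on August 17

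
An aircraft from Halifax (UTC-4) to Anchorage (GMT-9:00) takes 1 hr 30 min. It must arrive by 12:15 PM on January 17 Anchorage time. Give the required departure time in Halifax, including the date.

3:45 PM on January 17

Target arrival in UTC: 12:15 PM + 9:00 = 9:15 PM on Jan 17.
Subtract 1 hour and 30 minutes → departure 7:45 PM UTC on Jan 17.
Halifax is UTC−4:00: 7:45 PM − 4:00 = 3:45 PM on Jan 17.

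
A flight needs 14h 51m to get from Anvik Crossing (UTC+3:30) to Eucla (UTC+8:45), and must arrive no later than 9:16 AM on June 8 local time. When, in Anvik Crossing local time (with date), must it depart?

1:10 PM on Jun 7

Target arrival in UTC: 9:16 AM − 8:45 = 12:31 AM on Jun 8.
Subtract 14 hours and 51 minutes → departure 9:40 AM UTC on Jun 7.
Anvik Crossing is UTC+3:30: 9:40 AM + 3:30 = 1:10 PM on Jun 7.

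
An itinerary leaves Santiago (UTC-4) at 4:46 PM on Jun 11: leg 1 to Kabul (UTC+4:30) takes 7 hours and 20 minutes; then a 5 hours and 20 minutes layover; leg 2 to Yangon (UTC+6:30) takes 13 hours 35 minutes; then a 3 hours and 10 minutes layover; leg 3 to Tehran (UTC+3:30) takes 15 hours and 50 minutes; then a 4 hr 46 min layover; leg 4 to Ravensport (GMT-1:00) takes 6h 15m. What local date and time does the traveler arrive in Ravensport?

Convert departure to UTC: 4:46 PM + 4:00 = 8:46 PM UTC on Jun 11.
Add 7 hours and 20 minutes leg 1 → 4:06 AM UTC (Jun 12).
Add 5 hours 20 minutes layover in Kabul → 9:26 AM UTC.
Add 13 hours and 35 minutes leg 2 → 11:01 PM UTC.
Add 3 hours 10 minutes layover in Yangon → 2:11 AM UTC (Jun 13).
Add 15 hours 50 minutes leg 3 → 6:01 PM UTC.
Add 4 hours 46 minutes layover in Tehran → 10:47 PM UTC.
Add 6 hours 15 minutes leg 4 → 5:02 AM UTC (Jun 14).
Ravensport is UTC−1:00, so local arrival = 5:02 AM − 1:00 = 4:02 AM on Jun 14.

4:02 AM on June 14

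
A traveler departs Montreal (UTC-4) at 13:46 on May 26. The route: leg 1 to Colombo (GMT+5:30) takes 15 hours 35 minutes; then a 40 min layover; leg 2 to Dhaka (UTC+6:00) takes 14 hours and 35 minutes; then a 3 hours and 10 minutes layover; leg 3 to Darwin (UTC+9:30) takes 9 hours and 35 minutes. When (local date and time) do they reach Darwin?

22:51 on May 28

Convert departure to UTC: 13:46 + 4:00 = 17:46 UTC on May 26.
Add 15 hours and 35 minutes leg 1 → 09:21 UTC (May 27).
Add 40 minutes layover in Colombo → 10:01 UTC.
Add 14 hours 35 minutes leg 2 → 00:36 UTC (May 28).
Add 3 hours 10 minutes layover in Dhaka → 03:46 UTC.
Add 9 hours 35 minutes leg 3 → 13:21 UTC.
Darwin is UTC+9:30, so local arrival = 13:21 + 9:30 = 22:51 on May 28.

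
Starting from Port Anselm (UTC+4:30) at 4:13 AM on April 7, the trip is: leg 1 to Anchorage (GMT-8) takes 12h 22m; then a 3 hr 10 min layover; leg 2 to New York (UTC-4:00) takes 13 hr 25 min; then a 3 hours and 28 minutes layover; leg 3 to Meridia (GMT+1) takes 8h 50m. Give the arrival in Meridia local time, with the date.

5:58 PM on April 8

Convert departure to UTC: 4:13 AM − 4:30 = 11:43 PM UTC on Apr 6.
Add 12 hours and 22 minutes leg 1 → 12:05 PM UTC (Apr 7).
Add 3 hours 10 minutes layover in Anchorage → 3:15 PM UTC.
Add 13 hours 25 minutes leg 2 → 4:40 AM UTC (Apr 8).
Add 3 hours and 28 minutes layover in New York → 8:08 AM UTC.
Add 8 hours 50 minutes leg 3 → 4:58 PM UTC.
Meridia is UTC+1:00, so local arrival = 4:58 PM + 1:00 = 5:58 PM on Apr 8.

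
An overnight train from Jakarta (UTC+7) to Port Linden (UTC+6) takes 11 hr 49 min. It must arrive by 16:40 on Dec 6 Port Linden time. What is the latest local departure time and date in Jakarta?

05:51 on December 6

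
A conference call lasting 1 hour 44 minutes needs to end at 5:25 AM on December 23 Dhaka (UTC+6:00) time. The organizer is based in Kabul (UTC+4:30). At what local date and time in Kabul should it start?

2:11 AM on Dec 23

Target end time in UTC: 5:25 AM − 6:00 = 11:25 PM on Dec 22.
Subtract 1 hour and 44 minutes → start 9:41 PM UTC on Dec 22.
Kabul is UTC+4:30: 9:41 PM + 4:30 = 2:11 AM on Dec 23.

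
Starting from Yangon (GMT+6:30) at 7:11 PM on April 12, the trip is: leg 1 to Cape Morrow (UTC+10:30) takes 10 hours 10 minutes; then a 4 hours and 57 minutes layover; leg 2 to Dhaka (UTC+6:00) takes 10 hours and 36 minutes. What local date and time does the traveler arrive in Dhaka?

Convert departure to UTC: 7:11 PM − 6:30 = 12:41 PM UTC on Apr 12.
Add 10 hours and 10 minutes leg 1 → 10:51 PM UTC.
Add 4 hours and 57 minutes layover in Cape Morrow → 3:48 AM UTC (Apr 13).
Add 10 hours 36 minutes leg 2 → 2:24 PM UTC.
Dhaka is UTC+6:00, so local arrival = 2:24 PM + 6:00 = 8:24 PM on Apr 13.

8:24 PM on April 13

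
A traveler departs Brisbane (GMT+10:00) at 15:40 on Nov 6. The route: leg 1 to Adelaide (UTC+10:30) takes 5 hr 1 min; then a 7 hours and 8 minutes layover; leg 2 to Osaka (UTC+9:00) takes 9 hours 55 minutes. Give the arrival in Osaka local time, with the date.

Convert departure to UTC: 15:40 − 10:00 = 05:40 UTC on Nov 6.
Add 5 hours 1 minute leg 1 → 10:41 UTC.
Add 7 hours 8 minutes layover in Adelaide → 17:49 UTC.
Add 9 hours and 55 minutes leg 2 → 03:44 UTC (Nov 7).
Osaka is UTC+9:00, so local arrival = 03:44 + 9:00 = 12:44 on Nov 7.

12:44 on November 7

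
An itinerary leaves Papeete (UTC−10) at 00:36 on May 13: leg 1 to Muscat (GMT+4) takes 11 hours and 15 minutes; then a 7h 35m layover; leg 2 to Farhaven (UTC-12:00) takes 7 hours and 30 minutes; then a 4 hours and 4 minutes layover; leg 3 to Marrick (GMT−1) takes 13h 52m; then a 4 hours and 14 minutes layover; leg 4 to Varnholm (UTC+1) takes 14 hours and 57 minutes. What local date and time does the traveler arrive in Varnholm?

03:03 on May 16

Convert departure to UTC: 00:36 + 10:00 = 10:36 UTC on May 13.
Add 11 hours 15 minutes leg 1 → 21:51 UTC.
Add 7 hours and 35 minutes layover in Muscat → 05:26 UTC (May 14).
Add 7 hours and 30 minutes leg 2 → 12:56 UTC.
Add 4 hours 4 minutes layover in Farhaven → 17:00 UTC.
Add 13 hours 52 minutes leg 3 → 06:52 UTC (May 15).
Add 4 hours and 14 minutes layover in Marrick → 11:06 UTC.
Add 14 hours and 57 minutes leg 4 → 02:03 UTC (May 16).
Varnholm is UTC+1:00, so local arrival = 02:03 + 1:00 = 03:03 on May 16.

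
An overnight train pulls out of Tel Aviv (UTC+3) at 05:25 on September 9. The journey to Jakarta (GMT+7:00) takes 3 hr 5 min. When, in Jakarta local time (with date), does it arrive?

Jakarta is 4:00 ahead of Tel Aviv.
After 3 hours and 5 minutes it is 08:30 in Tel Aviv.
Shift by the zone difference: 08:30 + 4:00 = 12:30 on Sep 9 in Jakarta.

12:30 on Sep 9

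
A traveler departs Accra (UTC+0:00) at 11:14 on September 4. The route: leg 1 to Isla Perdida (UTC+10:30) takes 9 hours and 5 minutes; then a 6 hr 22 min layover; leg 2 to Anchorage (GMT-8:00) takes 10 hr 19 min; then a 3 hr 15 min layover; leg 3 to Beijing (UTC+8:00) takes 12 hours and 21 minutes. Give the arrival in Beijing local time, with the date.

Accra is at UTC+0, so departure is already 11:14 UTC on Sep 4.
Add 9 hours and 5 minutes leg 1 → 20:19 UTC.
Add 6 hours 22 minutes layover in Isla Perdida → 02:41 UTC (Sep 5).
Add 10 hours 19 minutes leg 2 → 13:00 UTC.
Add 3 hours and 15 minutes layover in Anchorage → 16:15 UTC.
Add 12 hours 21 minutes leg 3 → 04:36 UTC (Sep 6).
Beijing is UTC+8:00, so local arrival = 04:36 + 8:00 = 12:36 on Sep 6.

12:36 on September 6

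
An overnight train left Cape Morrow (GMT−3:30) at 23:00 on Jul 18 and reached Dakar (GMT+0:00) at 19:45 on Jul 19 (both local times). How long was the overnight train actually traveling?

Dakar is 3:30 ahead of Cape Morrow.
Clock-face elapsed time (ignoring zones) is 20 hours 45 minutes.
Actual elapsed = 20 hours 45 minutes − 3:30 = 17 hours 15 minutes.

17 hours 15 minutes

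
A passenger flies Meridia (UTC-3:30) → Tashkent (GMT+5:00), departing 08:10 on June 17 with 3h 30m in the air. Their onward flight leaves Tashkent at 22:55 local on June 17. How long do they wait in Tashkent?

2 hours 45 minutes

Convert departure to UTC: 08:10 + 3:30 = 11:40 UTC on Jun 17.
Add 3 hours and 30 minutes flight time → 15:10 UTC.
Tashkent is UTC+5:00, so local arrival = 15:10 + 5:00 = 20:10 on Jun 17.
Layover = 22:55 − 20:10 = 2 hours 45 minutes.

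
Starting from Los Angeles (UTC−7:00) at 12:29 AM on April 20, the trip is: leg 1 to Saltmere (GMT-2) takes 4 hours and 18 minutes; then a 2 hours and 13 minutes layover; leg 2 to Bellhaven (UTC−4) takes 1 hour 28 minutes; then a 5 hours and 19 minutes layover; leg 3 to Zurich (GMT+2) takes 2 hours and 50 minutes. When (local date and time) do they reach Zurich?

Convert departure to UTC: 12:29 AM + 7:00 = 7:29 AM UTC on Apr 20.
Add 4 hours and 18 minutes leg 1 → 11:47 AM UTC.
Add 2 hours 13 minutes layover in Saltmere → 2:00 PM UTC.
Add 1 hour 28 minutes leg 2 → 3:28 PM UTC.
Add 5 hours 19 minutes layover in Bellhaven → 8:47 PM UTC.
Add 2 hours and 50 minutes leg 3 → 11:37 PM UTC.
Zurich is UTC+2:00, so local arrival = 11:37 PM + 2:00 = 1:37 AM on Apr 21.

1:37 AM on April 21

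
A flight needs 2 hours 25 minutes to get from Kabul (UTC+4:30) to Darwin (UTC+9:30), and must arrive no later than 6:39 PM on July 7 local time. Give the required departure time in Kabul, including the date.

Target arrival in UTC: 6:39 PM − 9:30 = 9:09 AM on Jul 7.
Subtract 2 hours and 25 minutes → departure 6:44 AM UTC on Jul 7.
Kabul is UTC+4:30: 6:44 AM + 4:30 = 11:14 AM on Jul 7.

11:14 AM on Jul 7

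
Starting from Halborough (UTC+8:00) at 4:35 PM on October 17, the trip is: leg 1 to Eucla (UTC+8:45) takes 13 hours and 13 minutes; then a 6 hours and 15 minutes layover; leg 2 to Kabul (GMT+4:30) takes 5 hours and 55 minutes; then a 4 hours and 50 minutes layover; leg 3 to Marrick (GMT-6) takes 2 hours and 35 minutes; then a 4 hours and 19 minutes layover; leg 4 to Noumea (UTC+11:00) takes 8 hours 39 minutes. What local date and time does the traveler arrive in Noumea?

5:21 PM on Oct 19

Convert departure to UTC: 4:35 PM − 8:00 = 8:35 AM UTC on Oct 17.
Add 13 hours and 13 minutes leg 1 → 9:48 PM UTC.
Add 6 hours and 15 minutes layover in Eucla → 4:03 AM UTC (Oct 18).
Add 5 hours and 55 minutes leg 2 → 9:58 AM UTC.
Add 4 hours 50 minutes layover in Kabul → 2:48 PM UTC.
Add 2 hours 35 minutes leg 3 → 5:23 PM UTC.
Add 4 hours 19 minutes layover in Marrick → 9:42 PM UTC.
Add 8 hours 39 minutes leg 4 → 6:21 AM UTC (Oct 19).
Noumea is UTC+11:00, so local arrival = 6:21 AM + 11:00 = 5:21 PM on Oct 19.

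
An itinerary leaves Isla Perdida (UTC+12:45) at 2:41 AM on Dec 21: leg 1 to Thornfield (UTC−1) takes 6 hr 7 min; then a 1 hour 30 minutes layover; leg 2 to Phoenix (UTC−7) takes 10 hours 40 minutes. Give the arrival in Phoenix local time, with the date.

Convert departure to UTC: 2:41 AM − 12:45 = 1:56 PM UTC on Dec 20.
Add 6 hours 7 minutes leg 1 → 8:03 PM UTC.
Add 1 hour and 30 minutes layover in Thornfield → 9:33 PM UTC.
Add 10 hours 40 minutes leg 2 → 8:13 AM UTC (Dec 21).
Phoenix is UTC−7:00, so local arrival = 8:13 AM − 7:00 = 1:13 AM on Dec 21.

1:13 AM on December 21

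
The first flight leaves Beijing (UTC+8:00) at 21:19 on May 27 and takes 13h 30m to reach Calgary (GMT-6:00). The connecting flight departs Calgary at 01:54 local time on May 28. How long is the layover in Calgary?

5 hours 5 minutes

Convert departure to UTC: 21:19 − 8:00 = 13:19 UTC on May 27.
Add 13 hours 30 minutes flight time → 02:49 UTC (May 28).
Calgary is UTC−6:00, so local arrival = 02:49 − 6:00 = 20:49 on May 27.
Layover = 01:54 − 20:49 (+1 day) = 5 hours 5 minutes.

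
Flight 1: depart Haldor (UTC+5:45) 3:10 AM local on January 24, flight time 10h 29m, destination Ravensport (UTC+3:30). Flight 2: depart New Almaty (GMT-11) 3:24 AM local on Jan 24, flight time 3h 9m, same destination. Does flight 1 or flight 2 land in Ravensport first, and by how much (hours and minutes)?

the first, by 9 hours 39 minutes

Flight 1 in UTC: 3:10 AM − 5:45 = 9:25 PM on Jan 23.
+10 hours 29 minutes → arrive 7:54 AM UTC on Jan 24.
Flight 2 in UTC: 3:24 AM + 11:00 = 2:24 PM on Jan 24.
+3 hours and 9 minutes → arrive 5:33 PM UTC on Jan 24.
Flight 1 lands earlier by 9 hours 39 minutes.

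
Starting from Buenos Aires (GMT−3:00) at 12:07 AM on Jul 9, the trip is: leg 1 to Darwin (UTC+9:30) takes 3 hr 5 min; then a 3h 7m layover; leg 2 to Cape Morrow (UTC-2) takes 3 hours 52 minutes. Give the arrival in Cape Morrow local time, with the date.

11:11 AM on Jul 9

Convert departure to UTC: 12:07 AM + 3:00 = 3:07 AM UTC on Jul 9.
Add 3 hours 5 minutes leg 1 → 6:12 AM UTC.
Add 3 hours and 7 minutes layover in Darwin → 9:19 AM UTC.
Add 3 hours 52 minutes leg 2 → 1:11 PM UTC.
Cape Morrow is UTC−2:00, so local arrival = 1:11 PM − 2:00 = 11:11 AM on Jul 9.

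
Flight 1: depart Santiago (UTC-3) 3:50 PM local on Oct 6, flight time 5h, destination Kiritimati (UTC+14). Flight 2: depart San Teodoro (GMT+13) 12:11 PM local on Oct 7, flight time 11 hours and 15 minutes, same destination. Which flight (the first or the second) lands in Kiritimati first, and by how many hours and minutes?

Flight 1 in UTC: 3:50 PM + 3:00 = 6:50 PM on Oct 6.
+5 hours → arrive 11:50 PM UTC on Oct 6.
Flight 2 in UTC: 12:11 PM − 13:00 = 11:11 PM on Oct 6.
+11 hours 15 minutes → arrive 10:26 AM UTC on Oct 7.
Flight 1 lands earlier by 10 hours 36 minutes.

the first, by 10 hours 36 minutes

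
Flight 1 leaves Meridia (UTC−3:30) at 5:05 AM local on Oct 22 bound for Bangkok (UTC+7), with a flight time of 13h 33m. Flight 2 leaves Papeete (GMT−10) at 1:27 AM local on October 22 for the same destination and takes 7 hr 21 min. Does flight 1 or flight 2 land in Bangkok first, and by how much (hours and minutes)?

Flight 1 in UTC: 5:05 AM + 3:30 = 8:35 AM on Oct 22.
+13 hours 33 minutes → arrive 10:08 PM UTC on Oct 22.
Flight 2 in UTC: 1:27 AM + 10:00 = 11:27 AM on Oct 22.
+7 hours and 21 minutes → arrive 6:48 PM UTC on Oct 22.
Flight 2 lands earlier by 3 hours 20 minutes.

the second, by 3 hours 20 minutes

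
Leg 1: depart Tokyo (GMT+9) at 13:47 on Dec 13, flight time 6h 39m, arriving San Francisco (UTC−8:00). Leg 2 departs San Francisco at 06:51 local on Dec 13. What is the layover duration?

3 hours 25 minutes

Convert departure to UTC: 13:47 − 9:00 = 04:47 UTC on Dec 13.
Add 6 hours 39 minutes flight time → 11:26 UTC.
San Francisco is UTC−8:00, so local arrival = 11:26 − 8:00 = 03:26 on Dec 13.
Layover = 06:51 − 03:26 = 3 hours 25 minutes.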